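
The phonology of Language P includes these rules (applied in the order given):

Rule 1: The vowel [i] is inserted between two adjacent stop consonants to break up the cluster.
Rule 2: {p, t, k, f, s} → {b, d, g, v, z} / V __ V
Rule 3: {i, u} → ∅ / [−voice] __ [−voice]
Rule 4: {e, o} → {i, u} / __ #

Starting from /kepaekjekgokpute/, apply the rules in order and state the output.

Rule 1 (stop-cluster i-epenthesis): /k/ and /g/ form a stop–stop cluster, so [i] is inserted between them. /k/ and /p/ form a stop–stop cluster, so [i] is inserted between them. /kepaekjekgokpute/ → kepaekjekigokipute.
Rule 2 (intervocalic voicing): /p/ is a voiceless obstruent between vowels /e/ and /a/, so it voices to [b]. /k/ is a voiceless obstruent between vowels /e/ and /i/, so it voices to [g]. /k/ is a voiceless obstruent between vowels /o/ and /i/, so it voices to [g]. /p/ is a voiceless obstruent between vowels /i/ and /u/, so it voices to [b]. /t/ is a voiceless obstruent between vowels /u/ and /e/, so it voices to [d]. /kepaekjekigokipute/ → kebaekjegigogibude.
Rule 3 (high vowel syncope): no segment meets the environment; /kebaekjegigogibude/ is unchanged.
Rule 4 (final vowel raising): /e/ is a mid vowel in word-final position, so it raises to [i]. /kebaekjegigogibude/ → kebaekjegigogibudi.

kebaekjegigogibudi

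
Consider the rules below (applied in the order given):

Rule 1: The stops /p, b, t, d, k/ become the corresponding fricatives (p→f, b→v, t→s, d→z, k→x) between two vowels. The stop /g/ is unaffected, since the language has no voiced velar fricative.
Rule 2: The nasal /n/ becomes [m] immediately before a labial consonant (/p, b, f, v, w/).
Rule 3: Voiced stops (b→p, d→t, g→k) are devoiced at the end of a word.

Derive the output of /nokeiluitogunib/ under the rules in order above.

noxeiluisogunip

Rule 1 (intervocalic spirantization): /k/ is a stop between vowels /o/ and /e/, so it spirantizes to the fricative [x]. /t/ is a stop between vowels /i/ and /o/, so it spirantizes to the fricative [s]. /nokeiluitogunib/ → noxeiluisogunib.
Rule 2 (nasal place assimilation): no segment meets the environment; /noxeiluisogunib/ is unchanged.
Rule 3 (final devoicing): /b/ is a voiced stop in word-final position, so it devoices to [p]. /noxeiluisogunib/ → noxeiluisogunip.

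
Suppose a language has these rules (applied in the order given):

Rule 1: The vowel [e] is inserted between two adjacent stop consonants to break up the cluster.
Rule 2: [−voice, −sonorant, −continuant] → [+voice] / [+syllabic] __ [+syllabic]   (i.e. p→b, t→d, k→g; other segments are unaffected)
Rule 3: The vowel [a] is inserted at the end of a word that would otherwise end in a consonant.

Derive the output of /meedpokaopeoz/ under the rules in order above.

Rule 1 (stop-cluster e-epenthesis): /d/ and /p/ form a stop–stop cluster, so [e] is inserted between them. /meedpokaopeoz/ → meedepokaopeoz.
Rule 2 (intervocalic voicing): /p/ is a voiceless stop between vowels /e/ and /o/, so it voices to [b]. /k/ is a voiceless stop between vowels /o/ and /a/, so it voices to [g]. /p/ is a voiceless stop between vowels /o/ and /e/, so it voices to [b]. /meedepokaopeoz/ → meedebogaobeoz.
Rule 3 (final a-epenthesis): the form ends in the consonant /z/, so [a] is inserted word-finally. /meedebogaobeoz/ → meedebogaobeoza.

meedebogaobeoza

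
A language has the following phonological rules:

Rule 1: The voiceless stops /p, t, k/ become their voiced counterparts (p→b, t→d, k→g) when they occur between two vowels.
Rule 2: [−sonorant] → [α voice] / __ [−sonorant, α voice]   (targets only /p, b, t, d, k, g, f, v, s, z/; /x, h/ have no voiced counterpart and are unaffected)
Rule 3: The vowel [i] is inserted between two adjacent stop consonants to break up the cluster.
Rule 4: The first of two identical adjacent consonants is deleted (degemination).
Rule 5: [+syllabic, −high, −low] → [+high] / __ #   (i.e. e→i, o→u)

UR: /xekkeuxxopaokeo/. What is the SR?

xekikeuxobaogeu

Rule 1 (intervocalic voicing): /p/ is a voiceless stop between vowels /o/ and /a/, so it voices to [b]. /k/ is a voiceless stop between vowels /o/ and /e/, so it voices to [g]. /xekkeuxxopaokeo/ → xekkeuxxobaogeo.
Rule 2 (regressive voicing assimilation): no segment meets the environment; /xekkeuxxobaogeo/ is unchanged.
Rule 3 (stop-cluster i-epenthesis): /k/ and /k/ form a stop–stop cluster, so [i] is inserted between them. /xekkeuxxobaogeo/ → xekikeuxxobaogeo.
Rule 4 (degemination): /xx/ is a geminate; the first /x/ deletes. /xekikeuxxobaogeo/ → xekikeuxobaogeo.
Rule 5 (final vowel raising): /o/ is a mid vowel in word-final position, so it raises to [u]. /xekikeuxobaogeo/ → xekikeuxobaogeu.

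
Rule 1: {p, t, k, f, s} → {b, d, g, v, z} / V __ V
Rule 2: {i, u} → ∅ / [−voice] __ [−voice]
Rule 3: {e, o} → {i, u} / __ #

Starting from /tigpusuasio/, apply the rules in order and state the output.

Rule 1 (intervocalic voicing): /s/ is a voiceless obstruent between vowels /u/ and /u/, so it voices to [z]. /s/ is a voiceless obstruent between vowels /a/ and /i/, so it voices to [z]. /tigpusuasio/ → tigpuzuazio.
Rule 2 (high vowel syncope): no segment meets the environment; /tigpuzuazio/ is unchanged.
Rule 3 (final vowel raising): /o/ is a mid vowel in word-final position, so it raises to [u]. /tigpuzuazio/ → tigpuzuaziu.

tigpuzuaziu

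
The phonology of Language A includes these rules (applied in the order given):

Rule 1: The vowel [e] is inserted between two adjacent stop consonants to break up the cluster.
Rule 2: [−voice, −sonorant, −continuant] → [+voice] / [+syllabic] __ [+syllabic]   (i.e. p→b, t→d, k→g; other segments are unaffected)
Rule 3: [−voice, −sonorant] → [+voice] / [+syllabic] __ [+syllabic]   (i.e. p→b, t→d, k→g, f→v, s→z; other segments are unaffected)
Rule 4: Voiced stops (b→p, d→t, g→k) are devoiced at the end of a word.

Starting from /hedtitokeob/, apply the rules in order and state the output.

Rule 1 (stop-cluster e-epenthesis): /d/ and /t/ form a stop–stop cluster, so [e] is inserted between them. /hedtitokeob/ → hedetitokeob.
Rule 2 (intervocalic voicing): /t/ is a voiceless stop between vowels /e/ and /i/, so it voices to [d]. /t/ is a voiceless stop between vowels /i/ and /o/, so it voices to [d]. /k/ is a voiceless stop between vowels /o/ and /e/, so it voices to [g]. /hedetitokeob/ → hededidogeob.
Rule 3 (intervocalic voicing): no segment meets the environment; /hededidogeob/ is unchanged.
Rule 4 (final devoicing): /b/ is a voiced stop in word-final position, so it devoices to [p]. /hededidogeob/ → hededidogeop.

hededidogeop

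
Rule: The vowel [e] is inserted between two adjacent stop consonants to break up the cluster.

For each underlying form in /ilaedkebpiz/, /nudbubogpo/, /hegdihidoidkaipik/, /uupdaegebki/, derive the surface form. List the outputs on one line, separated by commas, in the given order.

/ilaedkebpiz/: /d/ and /k/ form a stop–stop cluster, so [e] is inserted between them. /b/ and /p/ form a stop–stop cluster, so [e] is inserted between them. → [ilaedekebepiz].
/nudbubogpo/: /d/ and /b/ form a stop–stop cluster, so [e] is inserted between them. /g/ and /p/ form a stop–stop cluster, so [e] is inserted between them. → [nudebubogepo].
/hegdihidoidkaipik/: /g/ and /d/ form a stop–stop cluster, so [e] is inserted between them. /d/ and /k/ form a stop–stop cluster, so [e] is inserted between them. → [hegedihidoidekaipik].
/uupdaegebki/: /p/ and /d/ form a stop–stop cluster, so [e] is inserted between them. /b/ and /k/ form a stop–stop cluster, so [e] is inserted between them. → [uupedaegebeki].

ilaedekebepiz, nudebubogepo, hegedihidoidekaipik, uupedaegebeki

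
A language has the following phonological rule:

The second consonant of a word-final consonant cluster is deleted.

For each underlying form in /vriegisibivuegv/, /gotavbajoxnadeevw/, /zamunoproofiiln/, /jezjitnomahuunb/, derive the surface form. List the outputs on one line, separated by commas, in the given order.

/vriegisibivuegv/: /v/ is the second consonant of a word-final cluster /gv/, so it deletes. → [vriegisibivueg].
/gotavbajoxnadeevw/: /w/ is the second consonant of a word-final cluster /vw/, so it deletes. → [gotavbajoxnadeev].
/zamunoproofiiln/: /n/ is the second consonant of a word-final cluster /ln/, so it deletes. → [zamunoproofiil].
/jezjitnomahuunb/: /b/ is the second consonant of a word-final cluster /nb/, so it deletes. → [jezjitnomahuun].

vriegisibivueg, gotavbajoxnadeev, zamunoproofiil, jezjitnomahuun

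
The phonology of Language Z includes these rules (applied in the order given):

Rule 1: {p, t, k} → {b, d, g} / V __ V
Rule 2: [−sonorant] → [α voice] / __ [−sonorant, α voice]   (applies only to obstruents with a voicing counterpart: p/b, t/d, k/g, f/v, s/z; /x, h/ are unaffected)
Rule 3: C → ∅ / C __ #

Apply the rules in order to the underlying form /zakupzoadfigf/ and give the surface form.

Rule 1 (intervocalic voicing): /k/ is a voiceless stop between vowels /a/ and /u/, so it voices to [g]. /zakupzoadfigf/ → zagupzoadfigf.
Rule 2 (regressive voicing assimilation): /p/ precedes the voiced obstruent /z/, so it voices to [b] by assimilation. /d/ precedes the voiceless obstruent /f/, so it devoices to [t] by assimilation. /g/ precedes the voiceless obstruent /f/, so it devoices to [k] by assimilation. /zagupzoadfigf/ → zagubzoatfikf.
Rule 3 (final cluster simplification): /f/ is the second consonant of a word-final cluster /kf/, so it deletes. /zagubzoatfikf/ → zagubzoatfik.

zagubzoatfik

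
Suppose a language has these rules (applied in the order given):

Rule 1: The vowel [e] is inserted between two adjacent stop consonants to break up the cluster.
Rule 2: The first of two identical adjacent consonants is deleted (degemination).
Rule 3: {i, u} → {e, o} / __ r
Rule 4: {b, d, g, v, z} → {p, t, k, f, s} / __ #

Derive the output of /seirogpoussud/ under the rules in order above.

seerogepousut

Rule 1 (stop-cluster e-epenthesis): /g/ and /p/ form a stop–stop cluster, so [e] is inserted between them. /seirogpoussud/ → seirogepoussud.
Rule 2 (degemination): /ss/ is a geminate; the first /s/ deletes. /seirogepoussud/ → seirogepousud.
Rule 3 (pre-rhotic lowering): /i/ is a high vowel immediately before /r/, so it lowers to [e]. /seirogepousud/ → seerogepousud.
Rule 4 (final devoicing): /d/ is a voiced obstruent in word-final position, so it devoices to [t]. /seerogepousud/ → seerogepousut.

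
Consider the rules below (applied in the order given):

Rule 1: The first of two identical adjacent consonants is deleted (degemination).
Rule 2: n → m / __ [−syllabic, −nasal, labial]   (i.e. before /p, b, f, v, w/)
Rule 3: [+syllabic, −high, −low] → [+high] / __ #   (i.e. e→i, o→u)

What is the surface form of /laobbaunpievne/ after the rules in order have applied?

Rule 1 (degemination): /bb/ is a geminate; the first /b/ deletes. /laobbaunpievne/ → laobaunpievne.
Rule 2 (nasal place assimilation): /n/ precedes the labial consonant /p/, so it assimilates in place to [m]. /laobaunpievne/ → laobaumpievne.
Rule 3 (final vowel raising): /e/ is a mid vowel in word-final position, so it raises to [i]. /laobaumpievne/ → laobaumpievni.

laobaumpievni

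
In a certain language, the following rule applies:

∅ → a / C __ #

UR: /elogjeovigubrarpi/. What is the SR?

No segment of /elogjeovigubrarpi/ meets the structural description of the rule, so the form surfaces unchanged.

elogjeovigubrarpi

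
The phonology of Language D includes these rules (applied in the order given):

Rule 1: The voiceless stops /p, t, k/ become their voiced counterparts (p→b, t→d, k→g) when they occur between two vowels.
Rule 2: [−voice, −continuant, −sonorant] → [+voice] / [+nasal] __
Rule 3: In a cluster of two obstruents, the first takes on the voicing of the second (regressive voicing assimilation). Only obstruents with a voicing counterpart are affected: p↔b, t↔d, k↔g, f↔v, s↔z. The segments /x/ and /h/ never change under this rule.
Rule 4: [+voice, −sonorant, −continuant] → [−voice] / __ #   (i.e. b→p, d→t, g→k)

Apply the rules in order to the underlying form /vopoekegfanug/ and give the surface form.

Rule 1 (intervocalic voicing): /p/ is a voiceless stop between vowels /o/ and /o/, so it voices to [b]. /k/ is a voiceless stop between vowels /e/ and /e/, so it voices to [g]. /vopoekegfanug/ → voboegegfanug.
Rule 2 (post-nasal voicing): no segment meets the environment; /voboegegfanug/ is unchanged.
Rule 3 (regressive voicing assimilation): /g/ precedes the voiceless obstruent /f/, so it devoices to [k] by assimilation. /voboegegfanug/ → voboegekfanug.
Rule 4 (final devoicing): /g/ is a voiced stop in word-final position, so it devoices to [k]. /voboegekfanug/ → voboegekfanuk.

voboegekfanuk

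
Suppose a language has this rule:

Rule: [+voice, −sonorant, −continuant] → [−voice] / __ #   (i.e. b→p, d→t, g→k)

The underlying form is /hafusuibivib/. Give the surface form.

Scanning /hafusuibivib/: /b/ at position 8 is not in the conditioning environment; /b/ is a voiced stop in word-final position, so it devoices to [p].
Result: [hafusuibivip].

hafusuibivip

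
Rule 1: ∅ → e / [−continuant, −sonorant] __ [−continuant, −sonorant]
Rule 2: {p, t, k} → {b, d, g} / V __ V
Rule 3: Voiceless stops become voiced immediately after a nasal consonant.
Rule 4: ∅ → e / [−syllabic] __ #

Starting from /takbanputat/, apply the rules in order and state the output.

Rule 1 (stop-cluster e-epenthesis): /k/ and /b/ form a stop–stop cluster, so [e] is inserted between them. /takbanputat/ → takebanputat.
Rule 2 (intervocalic voicing): /k/ is a voiceless stop between vowels /a/ and /e/, so it voices to [g]. /t/ is a voiceless stop between vowels /u/ and /a/, so it voices to [d]. /takebanputat/ → tagebanpudat.
Rule 3 (post-nasal voicing): /p/ is a voiceless stop immediately after the nasal /n/, so it voices to [b]. /tagebanpudat/ → tagebanbudat.
Rule 4 (final e-epenthesis): the form ends in the consonant /t/, so [e] is inserted word-finally. /tagebanbudat/ → tagebanbudate.

tagebanbudate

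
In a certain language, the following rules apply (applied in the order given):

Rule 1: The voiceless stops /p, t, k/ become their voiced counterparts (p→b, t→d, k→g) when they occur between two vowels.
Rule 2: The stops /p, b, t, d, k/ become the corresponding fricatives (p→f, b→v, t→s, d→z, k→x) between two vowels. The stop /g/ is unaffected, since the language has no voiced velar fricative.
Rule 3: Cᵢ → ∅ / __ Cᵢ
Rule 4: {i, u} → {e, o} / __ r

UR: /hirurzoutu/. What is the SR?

herorzouzu

Rule 1 (intervocalic voicing): /t/ is a voiceless stop between vowels /u/ and /u/, so it voices to [d]. /hirurzoutu/ → hirurzoudu.
Rule 2 (intervocalic spirantization): /d/ is a stop between vowels /u/ and /u/, so it spirantizes to the fricative [z]. /hirurzoudu/ → hirurzouzu.
Rule 3 (degemination): no segment meets the environment; /hirurzouzu/ is unchanged.
Rule 4 (pre-rhotic lowering): /i/ is a high vowel immediately before /r/, so it lowers to [e]. /u/ is a high vowel immediately before /r/, so it lowers to [o]. /hirurzouzu/ → herorzouzu.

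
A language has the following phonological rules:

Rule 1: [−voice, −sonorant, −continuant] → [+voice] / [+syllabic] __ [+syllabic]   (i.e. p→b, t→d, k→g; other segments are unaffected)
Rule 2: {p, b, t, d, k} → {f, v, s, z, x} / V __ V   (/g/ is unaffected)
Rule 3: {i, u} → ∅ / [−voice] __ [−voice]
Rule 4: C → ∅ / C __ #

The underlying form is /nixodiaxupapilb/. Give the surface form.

Rule 1 (intervocalic voicing): /p/ is a voiceless stop between vowels /u/ and /a/, so it voices to [b]. /p/ is a voiceless stop between vowels /a/ and /i/, so it voices to [b]. /nixodiaxupapilb/ → nixodiaxubabilb.
Rule 2 (intervocalic spirantization): /d/ is a stop between vowels /o/ and /i/, so it spirantizes to the fricative [z]. /b/ is a stop between vowels /u/ and /a/, so it spirantizes to the fricative [v]. /b/ is a stop between vowels /a/ and /i/, so it spirantizes to the fricative [v]. /nixodiaxubabilb/ → nixoziaxuvavilb.
Rule 3 (high vowel syncope): no segment meets the environment; /nixoziaxuvavilb/ is unchanged.
Rule 4 (final cluster simplification): /b/ is the second consonant of a word-final cluster /lb/, so it deletes. /nixoziaxuvavilb/ → nixoziaxuvavil.

nixoziaxuvavil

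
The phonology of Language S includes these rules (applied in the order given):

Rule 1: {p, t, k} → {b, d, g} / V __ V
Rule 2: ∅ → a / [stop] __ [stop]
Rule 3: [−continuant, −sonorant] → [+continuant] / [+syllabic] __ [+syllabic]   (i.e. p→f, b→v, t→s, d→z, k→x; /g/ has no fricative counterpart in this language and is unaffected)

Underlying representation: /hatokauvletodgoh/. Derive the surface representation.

hazogauvlezozagoh

Rule 1 (intervocalic voicing): /t/ is a voiceless stop between vowels /a/ and /o/, so it voices to [d]. /k/ is a voiceless stop between vowels /o/ and /a/, so it voices to [g]. /t/ is a voiceless stop between vowels /e/ and /o/, so it voices to [d]. /hatokauvletodgoh/ → hadogauvledodgoh.
Rule 2 (stop-cluster a-epenthesis): /d/ and /g/ form a stop–stop cluster, so [a] is inserted between them. /hadogauvledodgoh/ → hadogauvledodagoh.
Rule 3 (intervocalic spirantization): /d/ is a stop between vowels /a/ and /o/, so it spirantizes to the fricative [z]. /d/ is a stop between vowels /e/ and /o/, so it spirantizes to the fricative [z]. /d/ is a stop between vowels /o/ and /a/, so it spirantizes to the fricative [z]. /hadogauvledodagoh/ → hazogauvlezozagoh.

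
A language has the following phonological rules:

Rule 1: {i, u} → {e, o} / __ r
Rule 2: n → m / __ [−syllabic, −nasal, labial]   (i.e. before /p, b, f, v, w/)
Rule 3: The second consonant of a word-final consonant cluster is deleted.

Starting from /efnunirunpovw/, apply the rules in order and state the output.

efnunerumpov

Rule 1 (pre-rhotic lowering): /i/ is a high vowel immediately before /r/, so it lowers to [e]. /efnunirunpovw/ → efnunerunpovw.
Rule 2 (nasal place assimilation): /n/ precedes the labial consonant /p/, so it assimilates in place to [m]. /efnunerunpovw/ → efnunerumpovw.
Rule 3 (final cluster simplification): /w/ is the second consonant of a word-final cluster /vw/, so it deletes. /efnunerumpovw/ → efnunerumpov.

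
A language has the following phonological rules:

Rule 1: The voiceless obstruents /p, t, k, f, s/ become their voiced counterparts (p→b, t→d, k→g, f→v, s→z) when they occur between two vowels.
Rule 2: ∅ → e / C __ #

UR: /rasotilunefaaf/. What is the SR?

Rule 1 (intervocalic voicing): /s/ is a voiceless obstruent between vowels /a/ and /o/, so it voices to [z]. /t/ is a voiceless obstruent between vowels /o/ and /i/, so it voices to [d]. /f/ is a voiceless obstruent between vowels /e/ and /a/, so it voices to [v]. /rasotilunefaaf/ → razodilunevaaf.
Rule 2 (final e-epenthesis): the form ends in the consonant /f/, so [e] is inserted word-finally. /razodilunevaaf/ → razodilunevaafe.

razodilunevaafe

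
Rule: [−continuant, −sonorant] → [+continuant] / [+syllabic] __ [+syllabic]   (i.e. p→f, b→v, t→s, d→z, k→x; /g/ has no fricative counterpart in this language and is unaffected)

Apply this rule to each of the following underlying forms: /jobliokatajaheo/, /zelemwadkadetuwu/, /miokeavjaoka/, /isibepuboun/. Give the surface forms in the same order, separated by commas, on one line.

/jobliokatajaheo/: /k/ is a stop between vowels /o/ and /a/, so it spirantizes to the fricative [x]. /t/ is a stop between vowels /a/ and /a/, so it spirantizes to the fricative [s]. → [joblioxasajaheo].
/zelemwadkadetuwu/: /d/ is a stop between vowels /a/ and /e/, so it spirantizes to the fricative [z]. /t/ is a stop between vowels /e/ and /u/, so it spirantizes to the fricative [s]. → [zelemwadkazesuwu].
/miokeavjaoka/: /k/ is a stop between vowels /o/ and /e/, so it spirantizes to the fricative [x]. /k/ is a stop between vowels /o/ and /a/, so it spirantizes to the fricative [x]. → [mioxeavjaoxa].
/isibepuboun/: /b/ is a stop between vowels /i/ and /e/, so it spirantizes to the fricative [v]. /p/ is a stop between vowels /e/ and /u/, so it spirantizes to the fricative [f]. /b/ is a stop between vowels /u/ and /o/, so it spirantizes to the fricative [v]. → [isivefuvoun].

joblioxasajaheo, zelemwadkazesuwu, mioxeavjaoxa, isivefuvoun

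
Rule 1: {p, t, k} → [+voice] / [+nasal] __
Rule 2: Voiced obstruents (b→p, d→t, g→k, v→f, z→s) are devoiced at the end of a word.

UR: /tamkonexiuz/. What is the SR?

tamgonexius

Rule 1 (post-nasal voicing): /k/ is a voiceless stop immediately after the nasal /m/, so it voices to [g]. /tamkonexiuz/ → tamgonexiuz.
Rule 2 (final devoicing): /z/ is a voiced obstruent in word-final position, so it devoices to [s]. /tamgonexiuz/ → tamgonexius.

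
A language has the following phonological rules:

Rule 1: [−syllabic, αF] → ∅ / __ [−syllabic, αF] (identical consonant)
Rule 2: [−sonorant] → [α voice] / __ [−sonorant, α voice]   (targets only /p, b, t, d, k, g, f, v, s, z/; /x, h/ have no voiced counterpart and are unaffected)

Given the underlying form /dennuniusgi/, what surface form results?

denuniuzgi

Rule 1 (degemination): /nn/ is a geminate; the first /n/ deletes. /dennuniusgi/ → denuniusgi.
Rule 2 (regressive voicing assimilation): /s/ precedes the voiced obstruent /g/, so it voices to [z] by assimilation. /denuniusgi/ → denuniuzgi.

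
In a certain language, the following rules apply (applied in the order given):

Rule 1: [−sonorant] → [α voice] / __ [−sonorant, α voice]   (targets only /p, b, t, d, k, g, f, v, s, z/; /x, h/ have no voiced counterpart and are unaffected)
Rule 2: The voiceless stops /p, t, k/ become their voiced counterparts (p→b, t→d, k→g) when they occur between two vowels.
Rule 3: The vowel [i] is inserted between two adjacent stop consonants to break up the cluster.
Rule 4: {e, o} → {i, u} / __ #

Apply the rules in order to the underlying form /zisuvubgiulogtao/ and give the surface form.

zisuvubigiulokitau

Rule 1 (regressive voicing assimilation): /g/ precedes the voiceless obstruent /t/, so it devoices to [k] by assimilation. /zisuvubgiulogtao/ → zisuvubgiuloktao.
Rule 2 (intervocalic voicing): no segment meets the environment; /zisuvubgiuloktao/ is unchanged.
Rule 3 (stop-cluster i-epenthesis): /b/ and /g/ form a stop–stop cluster, so [i] is inserted between them. /k/ and /t/ form a stop–stop cluster, so [i] is inserted between them. /zisuvubgiuloktao/ → zisuvubigiulokitao.
Rule 4 (final vowel raising): /o/ is a mid vowel in word-final position, so it raises to [u]. /zisuvubigiulokitao/ → zisuvubigiulokitau.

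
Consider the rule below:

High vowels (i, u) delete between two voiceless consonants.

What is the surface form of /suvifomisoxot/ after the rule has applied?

No segment of /suvifomisoxot/ meets the structural description of the rule, so the form surfaces unchanged.

suvifomisoxot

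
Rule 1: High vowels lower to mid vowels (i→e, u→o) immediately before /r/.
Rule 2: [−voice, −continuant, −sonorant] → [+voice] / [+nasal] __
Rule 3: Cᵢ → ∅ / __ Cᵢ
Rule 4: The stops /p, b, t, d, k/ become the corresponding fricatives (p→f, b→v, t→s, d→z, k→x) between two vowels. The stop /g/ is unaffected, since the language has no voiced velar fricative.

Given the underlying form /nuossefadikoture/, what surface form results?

Rule 1 (pre-rhotic lowering): /u/ is a high vowel immediately before /r/, so it lowers to [o]. /nuossefadikoture/ → nuossefadikotore.
Rule 2 (post-nasal voicing): no segment meets the environment; /nuossefadikotore/ is unchanged.
Rule 3 (degemination): /ss/ is a geminate; the first /s/ deletes. /nuossefadikotore/ → nuosefadikotore.
Rule 4 (intervocalic spirantization): /d/ is a stop between vowels /a/ and /i/, so it spirantizes to the fricative [z]. /k/ is a stop between vowels /i/ and /o/, so it spirantizes to the fricative [x]. /t/ is a stop between vowels /o/ and /o/, so it spirantizes to the fricative [s]. /nuosefadikotore/ → nuosefazixosore.

nuosefazixosore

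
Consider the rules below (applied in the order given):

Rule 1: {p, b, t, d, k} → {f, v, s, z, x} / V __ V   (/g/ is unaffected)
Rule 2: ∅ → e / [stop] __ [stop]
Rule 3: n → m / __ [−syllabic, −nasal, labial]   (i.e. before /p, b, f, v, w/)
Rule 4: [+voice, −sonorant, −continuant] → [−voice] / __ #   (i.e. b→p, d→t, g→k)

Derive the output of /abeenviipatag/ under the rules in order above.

Rule 1 (intervocalic spirantization): /b/ is a stop between vowels /a/ and /e/, so it spirantizes to the fricative [v]. /p/ is a stop between vowels /i/ and /a/, so it spirantizes to the fricative [f]. /t/ is a stop between vowels /a/ and /a/, so it spirantizes to the fricative [s]. /abeenviipatag/ → aveenviifasag.
Rule 2 (stop-cluster e-epenthesis): no segment meets the environment; /aveenviifasag/ is unchanged.
Rule 3 (nasal place assimilation): /n/ precedes the labial consonant /v/, so it assimilates in place to [m]. /aveenviifasag/ → aveemviifasag.
Rule 4 (final devoicing): /g/ is a voiced stop in word-final position, so it devoices to [k]. /aveemviifasag/ → aveemviifasak.

aveemviifasak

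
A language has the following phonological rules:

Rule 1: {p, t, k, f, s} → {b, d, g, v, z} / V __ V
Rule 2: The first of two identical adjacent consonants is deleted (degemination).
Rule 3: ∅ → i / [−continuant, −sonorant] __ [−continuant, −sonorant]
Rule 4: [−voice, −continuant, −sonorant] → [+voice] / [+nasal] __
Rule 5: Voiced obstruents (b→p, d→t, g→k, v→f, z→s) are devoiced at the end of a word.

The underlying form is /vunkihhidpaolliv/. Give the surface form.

Rule 1 (intervocalic voicing): no segment meets the environment; /vunkihhidpaolliv/ is unchanged.
Rule 2 (degemination): /hh/ is a geminate; the first /h/ deletes. /ll/ is a geminate; the first /l/ deletes. /vunkihhidpaolliv/ → vunkihidpaoliv.
Rule 3 (stop-cluster i-epenthesis): /d/ and /p/ form a stop–stop cluster, so [i] is inserted between them. /vunkihidpaoliv/ → vunkihidipaoliv.
Rule 4 (post-nasal voicing): /k/ is a voiceless stop immediately after the nasal /n/, so it voices to [g]. /vunkihidipaoliv/ → vungihidipaoliv.
Rule 5 (final devoicing): /v/ is a voiced obstruent in word-final position, so it devoices to [f]. /vungihidipaoliv/ → vungihidipaolif.

vungihidipaolif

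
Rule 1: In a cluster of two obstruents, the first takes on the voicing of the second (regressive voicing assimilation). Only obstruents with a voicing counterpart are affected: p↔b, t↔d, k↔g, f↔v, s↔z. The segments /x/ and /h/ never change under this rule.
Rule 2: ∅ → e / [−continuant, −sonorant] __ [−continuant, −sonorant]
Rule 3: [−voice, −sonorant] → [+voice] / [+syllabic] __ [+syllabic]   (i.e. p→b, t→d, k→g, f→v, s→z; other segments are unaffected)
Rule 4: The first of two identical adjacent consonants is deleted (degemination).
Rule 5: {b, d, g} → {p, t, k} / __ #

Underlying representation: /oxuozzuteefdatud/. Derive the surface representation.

Rule 1 (regressive voicing assimilation): /f/ precedes the voiced obstruent /d/, so it voices to [v] by assimilation. /oxuozzuteefdatud/ → oxuozzuteevdatud.
Rule 2 (stop-cluster e-epenthesis): no segment meets the environment; /oxuozzuteevdatud/ is unchanged.
Rule 3 (intervocalic voicing): /t/ is a voiceless obstruent between vowels /u/ and /e/, so it voices to [d]. /t/ is a voiceless obstruent between vowels /a/ and /u/, so it voices to [d]. /oxuozzuteevdatud/ → oxuozzudeevdadud.
Rule 4 (degemination): /zz/ is a geminate; the first /z/ deletes. /oxuozzudeevdadud/ → oxuozudeevdadud.
Rule 5 (final devoicing): /d/ is a voiced stop in word-final position, so it devoices to [t]. /oxuozudeevdadud/ → oxuozudeevdadut.

oxuozudeevdadut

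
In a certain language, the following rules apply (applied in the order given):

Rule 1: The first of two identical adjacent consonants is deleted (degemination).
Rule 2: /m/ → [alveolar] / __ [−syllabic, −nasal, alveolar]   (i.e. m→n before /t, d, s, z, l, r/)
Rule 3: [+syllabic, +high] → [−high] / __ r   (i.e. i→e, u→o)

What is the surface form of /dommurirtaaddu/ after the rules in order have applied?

domorertaadu

Rule 1 (degemination): /mm/ is a geminate; the first /m/ deletes. /dd/ is a geminate; the first /d/ deletes. /dommurirtaaddu/ → domurirtaadu.
Rule 2 (nasal place assimilation): no segment meets the environment; /domurirtaadu/ is unchanged.
Rule 3 (pre-rhotic lowering): /u/ is a high vowel immediately before /r/, so it lowers to [o]. /i/ is a high vowel immediately before /r/, so it lowers to [e]. /domurirtaadu/ → domorertaadu.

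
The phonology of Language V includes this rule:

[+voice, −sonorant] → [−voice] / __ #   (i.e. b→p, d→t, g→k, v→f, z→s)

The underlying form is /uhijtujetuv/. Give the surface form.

uhijtujetuf

/v/ is a voiced obstruent in word-final position, so it devoices to [f].
Surface form: [uhijtujetuf].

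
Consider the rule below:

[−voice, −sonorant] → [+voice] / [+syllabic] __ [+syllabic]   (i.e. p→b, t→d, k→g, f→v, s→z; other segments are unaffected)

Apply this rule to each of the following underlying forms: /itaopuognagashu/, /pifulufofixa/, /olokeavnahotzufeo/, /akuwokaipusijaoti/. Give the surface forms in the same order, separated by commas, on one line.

/itaopuognagashu/: /t/ is a voiceless obstruent between vowels /i/ and /a/, so it voices to [d]. /p/ is a voiceless obstruent between vowels /o/ and /u/, so it voices to [b]. → [idaobuognagashu].
/pifulufofixa/: /f/ is a voiceless obstruent between vowels /i/ and /u/, so it voices to [v]. /f/ is a voiceless obstruent between vowels /u/ and /o/, so it voices to [v]. /f/ is a voiceless obstruent between vowels /o/ and /i/, so it voices to [v]. → [pivuluvovixa].
/olokeavnahotzufeo/: /k/ is a voiceless obstruent between vowels /o/ and /e/, so it voices to [g]. /f/ is a voiceless obstruent between vowels /u/ and /e/, so it voices to [v]. → [ologeavnahotzuveo].
/akuwokaipusijaoti/: /k/ is a voiceless obstruent between vowels /a/ and /u/, so it voices to [g]. /k/ is a voiceless obstruent between vowels /o/ and /a/, so it voices to [g]. /p/ is a voiceless obstruent between vowels /i/ and /u/, so it voices to [b]. /s/ is a voiceless obstruent between vowels /u/ and /i/, so it voices to [z]. /t/ is a voiceless obstruent between vowels /o/ and /i/, so it voices to [d]. → [aguwogaibuzijaodi].

idaobuognagashu, pivuluvovixa, ologeavnahotzuveo, aguwogaibuzijaodi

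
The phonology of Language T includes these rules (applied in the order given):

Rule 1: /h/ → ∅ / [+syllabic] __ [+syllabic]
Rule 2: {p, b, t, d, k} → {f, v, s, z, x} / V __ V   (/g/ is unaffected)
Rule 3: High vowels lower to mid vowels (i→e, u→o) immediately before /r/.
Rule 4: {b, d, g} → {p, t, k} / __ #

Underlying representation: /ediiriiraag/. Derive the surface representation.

Rule 1 (intervocalic h-deletion): no segment meets the environment; /ediiriiraag/ is unchanged.
Rule 2 (intervocalic spirantization): /d/ is a stop between vowels /e/ and /i/, so it spirantizes to the fricative [z]. /ediiriiraag/ → eziiriiraag.
Rule 3 (pre-rhotic lowering): /i/ is a high vowel immediately before /r/, so it lowers to [e]. /i/ is a high vowel immediately before /r/, so it lowers to [e]. /eziiriiraag/ → ezierieraag.
Rule 4 (final devoicing): /g/ is a voiced stop in word-final position, so it devoices to [k]. /ezierieraag/ → ezierieraak.

ezierieraak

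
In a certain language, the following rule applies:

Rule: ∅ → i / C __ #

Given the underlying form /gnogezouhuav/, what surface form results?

gnogezouhuavi

the form ends in the consonant /v/, so [i] is inserted word-finally.
Surface form: [gnogezouhuavi].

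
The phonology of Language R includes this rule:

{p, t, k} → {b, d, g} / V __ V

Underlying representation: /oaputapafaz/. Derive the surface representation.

oabudabafaz

/p/ is a voiceless stop between vowels /a/ and /u/, so it voices to [b].
/t/ is a voiceless stop between vowels /u/ and /a/, so it voices to [d].
/p/ is a voiceless stop between vowels /a/ and /a/, so it voices to [b].
Surface form: [oabudabafaz].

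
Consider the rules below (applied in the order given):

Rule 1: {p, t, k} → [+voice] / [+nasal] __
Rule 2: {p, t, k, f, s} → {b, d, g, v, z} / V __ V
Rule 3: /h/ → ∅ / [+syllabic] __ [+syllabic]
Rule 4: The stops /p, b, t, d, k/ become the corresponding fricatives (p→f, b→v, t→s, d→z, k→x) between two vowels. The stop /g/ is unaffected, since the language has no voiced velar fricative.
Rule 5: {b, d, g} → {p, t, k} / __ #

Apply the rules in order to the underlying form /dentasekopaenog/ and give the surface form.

Rule 1 (post-nasal voicing): /t/ is a voiceless stop immediately after the nasal /n/, so it voices to [d]. /dentasekopaenog/ → dendasekopaenog.
Rule 2 (intervocalic voicing): /s/ is a voiceless obstruent between vowels /a/ and /e/, so it voices to [z]. /k/ is a voiceless obstruent between vowels /e/ and /o/, so it voices to [g]. /p/ is a voiceless obstruent between vowels /o/ and /a/, so it voices to [b]. /dendasekopaenog/ → dendazegobaenog.
Rule 3 (intervocalic h-deletion): no segment meets the environment; /dendazegobaenog/ is unchanged.
Rule 4 (intervocalic spirantization): /b/ is a stop between vowels /o/ and /a/, so it spirantizes to the fricative [v]. /dendazegobaenog/ → dendazegovaenog.
Rule 5 (final devoicing): /g/ is a voiced stop in word-final position, so it devoices to [k]. /dendazegovaenog/ → dendazegovaenok.

dendazegovaenok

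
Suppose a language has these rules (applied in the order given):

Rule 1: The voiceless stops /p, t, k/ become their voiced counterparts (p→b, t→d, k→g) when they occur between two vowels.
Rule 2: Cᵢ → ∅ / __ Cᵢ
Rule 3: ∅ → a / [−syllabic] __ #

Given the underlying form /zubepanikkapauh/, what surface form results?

zubebanikabauha

Rule 1 (intervocalic voicing): /p/ is a voiceless stop between vowels /e/ and /a/, so it voices to [b]. /p/ is a voiceless stop between vowels /a/ and /a/, so it voices to [b]. /zubepanikkapauh/ → zubebanikkabauh.
Rule 2 (degemination): /kk/ is a geminate; the first /k/ deletes. /zubebanikkabauh/ → zubebanikabauh.
Rule 3 (final a-epenthesis): the form ends in the consonant /h/, so [a] is inserted word-finally. /zubebanikabauh/ → zubebanikabauha.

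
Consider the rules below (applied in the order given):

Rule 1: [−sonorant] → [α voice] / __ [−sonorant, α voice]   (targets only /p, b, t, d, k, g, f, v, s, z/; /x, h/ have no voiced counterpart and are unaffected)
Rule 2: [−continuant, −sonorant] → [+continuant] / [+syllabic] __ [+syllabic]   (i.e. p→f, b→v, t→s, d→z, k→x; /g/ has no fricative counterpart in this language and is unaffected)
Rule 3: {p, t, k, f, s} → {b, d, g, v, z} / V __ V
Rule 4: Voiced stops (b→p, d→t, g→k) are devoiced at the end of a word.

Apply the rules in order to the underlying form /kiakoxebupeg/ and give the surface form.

Rule 1 (regressive voicing assimilation): no segment meets the environment; /kiakoxebupeg/ is unchanged.
Rule 2 (intervocalic spirantization): /k/ is a stop between vowels /a/ and /o/, so it spirantizes to the fricative [x]. /b/ is a stop between vowels /e/ and /u/, so it spirantizes to the fricative [v]. /p/ is a stop between vowels /u/ and /e/, so it spirantizes to the fricative [f]. /kiakoxebupeg/ → kiaxoxevufeg.
Rule 3 (intervocalic voicing): /f/ is a voiceless obstruent between vowels /u/ and /e/, so it voices to [v]. /kiaxoxevufeg/ → kiaxoxevuveg.
Rule 4 (final devoicing): /g/ is a voiced stop in word-final position, so it devoices to [k]. /kiaxoxevuveg/ → kiaxoxevuvek.

kiaxoxevuvek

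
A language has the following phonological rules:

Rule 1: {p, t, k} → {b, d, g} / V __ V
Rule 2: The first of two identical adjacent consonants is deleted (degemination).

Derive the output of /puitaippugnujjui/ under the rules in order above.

Rule 1 (intervocalic voicing): /t/ is a voiceless stop between vowels /i/ and /a/, so it voices to [d]. /puitaippugnujjui/ → puidaippugnujjui.
Rule 2 (degemination): /pp/ is a geminate; the first /p/ deletes. /jj/ is a geminate; the first /j/ deletes. /puidaippugnujjui/ → puidaipugnujui.

puidaipugnujui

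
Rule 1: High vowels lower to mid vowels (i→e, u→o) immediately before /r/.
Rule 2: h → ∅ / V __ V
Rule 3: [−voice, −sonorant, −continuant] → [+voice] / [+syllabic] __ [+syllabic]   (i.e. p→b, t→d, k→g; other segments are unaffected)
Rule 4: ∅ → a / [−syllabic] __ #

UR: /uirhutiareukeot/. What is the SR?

Rule 1 (pre-rhotic lowering): /i/ is a high vowel immediately before /r/, so it lowers to [e]. /uirhutiareukeot/ → uerhutiareukeot.
Rule 2 (intervocalic h-deletion): no segment meets the environment; /uerhutiareukeot/ is unchanged.
Rule 3 (intervocalic voicing): /t/ is a voiceless stop between vowels /u/ and /i/, so it voices to [d]. /k/ is a voiceless stop between vowels /u/ and /e/, so it voices to [g]. /uerhutiareukeot/ → uerhudiareugeot.
Rule 4 (final a-epenthesis): the form ends in the consonant /t/, so [a] is inserted word-finally. /uerhudiareugeot/ → uerhudiareugeota.

uerhudiareugeota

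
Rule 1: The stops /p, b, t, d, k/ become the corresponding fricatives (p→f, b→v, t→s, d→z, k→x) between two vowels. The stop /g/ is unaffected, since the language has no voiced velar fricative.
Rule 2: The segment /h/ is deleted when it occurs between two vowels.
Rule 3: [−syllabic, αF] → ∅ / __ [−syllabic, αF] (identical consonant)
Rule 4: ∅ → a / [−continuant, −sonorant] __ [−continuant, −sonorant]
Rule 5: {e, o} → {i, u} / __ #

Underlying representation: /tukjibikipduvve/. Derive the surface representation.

tukjivixipaduvi

Rule 1 (intervocalic spirantization): /b/ is a stop between vowels /i/ and /i/, so it spirantizes to the fricative [v]. /k/ is a stop between vowels /i/ and /i/, so it spirantizes to the fricative [x]. /tukjibikipduvve/ → tukjivixipduvve.
Rule 2 (intervocalic h-deletion): no segment meets the environment; /tukjivixipduvve/ is unchanged.
Rule 3 (degemination): /vv/ is a geminate; the first /v/ deletes. /tukjivixipduvve/ → tukjivixipduve.
Rule 4 (stop-cluster a-epenthesis): /p/ and /d/ form a stop–stop cluster, so [a] is inserted between them. /tukjivixipduve/ → tukjivixipaduve.
Rule 5 (final vowel raising): /e/ is a mid vowel in word-final position, so it raises to [i]. /tukjivixipaduve/ → tukjivixipaduvi.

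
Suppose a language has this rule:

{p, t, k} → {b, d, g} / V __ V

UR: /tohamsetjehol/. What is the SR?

tohamsetjehol

No segment of /tohamsetjehol/ meets the structural description of the rule, so the form surfaces unchanged.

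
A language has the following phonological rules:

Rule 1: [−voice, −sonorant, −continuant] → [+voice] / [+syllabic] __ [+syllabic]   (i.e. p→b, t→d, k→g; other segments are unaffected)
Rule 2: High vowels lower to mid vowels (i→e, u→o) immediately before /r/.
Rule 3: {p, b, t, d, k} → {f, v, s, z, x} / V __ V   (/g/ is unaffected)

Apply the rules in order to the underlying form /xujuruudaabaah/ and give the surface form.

xujoruuzaavaah

Rule 1 (intervocalic voicing): no segment meets the environment; /xujuruudaabaah/ is unchanged.
Rule 2 (pre-rhotic lowering): /u/ is a high vowel immediately before /r/, so it lowers to [o]. /xujuruudaabaah/ → xujoruudaabaah.
Rule 3 (intervocalic spirantization): /d/ is a stop between vowels /u/ and /a/, so it spirantizes to the fricative [z]. /b/ is a stop between vowels /a/ and /a/, so it spirantizes to the fricative [v]. /xujoruudaabaah/ → xujoruuzaavaah.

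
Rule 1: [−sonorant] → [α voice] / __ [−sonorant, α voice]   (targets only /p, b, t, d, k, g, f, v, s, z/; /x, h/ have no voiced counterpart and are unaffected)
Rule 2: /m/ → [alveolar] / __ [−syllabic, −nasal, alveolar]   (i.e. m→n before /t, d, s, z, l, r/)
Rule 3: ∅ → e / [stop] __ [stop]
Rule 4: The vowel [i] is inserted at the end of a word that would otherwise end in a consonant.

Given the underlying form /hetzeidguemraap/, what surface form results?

hedzeideguenraapi

Rule 1 (regressive voicing assimilation): /t/ precedes the voiced obstruent /z/, so it voices to [d] by assimilation. /hetzeidguemraap/ → hedzeidguemraap.
Rule 2 (nasal place assimilation): /m/ precedes the alveolar consonant /r/, so it assimilates in place to [n]. /hedzeidguemraap/ → hedzeidguenraap.
Rule 3 (stop-cluster e-epenthesis): /d/ and /g/ form a stop–stop cluster, so [e] is inserted between them. /hedzeidguenraap/ → hedzeideguenraap.
Rule 4 (final i-epenthesis): the form ends in the consonant /p/, so [i] is inserted word-finally. /hedzeideguenraap/ → hedzeideguenraapi.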